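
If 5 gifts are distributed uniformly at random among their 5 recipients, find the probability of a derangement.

Derangements satisfy D(n) = (n-1)(D(n-1) + D(n-2)), starting from D(0)=1, D(1)=0.
Building up: D(2)=1, D(3)=2, D(4)=9, D(5)=44.
Total arrangements: 5! = 120.
Probability = D(5)/5! = 11/30.

Final answer: D(5)/5! = 44/120 = 0.366667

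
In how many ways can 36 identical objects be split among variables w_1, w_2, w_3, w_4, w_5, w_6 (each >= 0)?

Stars and bars with 36 stars and 5 bars:
C(36+6-1, 6-1) = C(41,5).

Final answer: C(41,5) = 749398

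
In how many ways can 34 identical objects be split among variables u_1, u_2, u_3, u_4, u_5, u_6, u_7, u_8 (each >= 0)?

Stars and bars with 34 stars and 7 bars:
C(34+8-1, 8-1) = C(41,7).

Final answer: C(41,7) = 22481940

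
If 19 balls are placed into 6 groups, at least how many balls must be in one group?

By the pigeonhole principle: ceiling(19/6).

Final answer: 4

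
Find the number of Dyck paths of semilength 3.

Total monotonic paths to (3,3): C(6,3) = 20.
Paths that cross above y=x (reflection bijection): C(6,4) = 15.
Valid Dyck paths: 20 - 15.
(This is the Catalan number C_{3}.)

Final answer: C_{3} = 5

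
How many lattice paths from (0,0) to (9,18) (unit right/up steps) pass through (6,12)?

Paths (0,0)->(6,12): C(18,12) = 18564.
Paths (6,12)->(9,18): C(9,6) = 84.
By multiplication principle: 18564 x 84.

Final answer: 1559376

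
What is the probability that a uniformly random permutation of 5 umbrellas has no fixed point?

D(n) = (n-1)(D(n-1) + D(n-2)), D(0)=1, D(1)=0.
Building up: D(2)=1, D(3)=2, D(4)=9, D(5)=44.
Total arrangements: 5! = 120.
Probability = D(5)/5! = 11/30.

Final answer: D(5)/5! = 44/120 = 0.366667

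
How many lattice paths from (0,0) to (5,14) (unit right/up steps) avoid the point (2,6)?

Total paths to (5,14): C(19,14) = 11628.
Paths through (2,6): C(8,6) x C(11,8) = 4620.
Avoiding (2,6): 11628 - 4620.

Final answer: 7008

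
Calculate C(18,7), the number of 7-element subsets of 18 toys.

C(18,7) = 18!/(7! x (18-7)!).

Final answer: C(18,7) = 31824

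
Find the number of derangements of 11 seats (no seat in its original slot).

Derangements satisfy D(n) = (n-1)(D(n-1) + D(n-2)), starting from D(0)=1, D(1)=0.
D(2) = 1 x (0 + 1) = 1
D(3) = 2 x (1 + 0) = 2
D(4) = 3 x (2 + 1) = 9
D(5) = 4 x (9 + 2) = 44
D(6) = 5 x (44 + 9) = 265
D(7) = 6 x (265 + 44) = 1854
D(8) = 7 x (1854 + 265) = 14833
D(9) = 8 x (14833 + 1854) = 133496
D(10) = 9 x (133496 + 14833) = 1334961
D(11) = 10 x (D(10) + D(9)) = 10 x (1334961 + 133496)

Final answer: D(11) = 14684570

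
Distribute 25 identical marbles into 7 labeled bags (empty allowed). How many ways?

Stars and bars: C(n+k-1, k-1) = C(31,6).

Final answer: C(31,6) = 736281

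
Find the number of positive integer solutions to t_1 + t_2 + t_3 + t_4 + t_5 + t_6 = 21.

Substitute t'_i = t_i - 1 (so t'_i >= 0). Then sum t'_i = 21 - 6 = 15.
Stars and bars: C(15+6-1, 6-1) = C(20,5).

Final answer: C(20,5) = 15504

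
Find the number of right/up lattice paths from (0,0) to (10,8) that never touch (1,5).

Total paths to (10,8): C(18,8) = 43758.
Paths through (1,5): C(6,5) x C(12,3) = 1320.
Avoiding (1,5): 43758 - 1320.

Final answer: 42438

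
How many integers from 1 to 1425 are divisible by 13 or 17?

Multiples of 13: 109. Multiples of 17: 83. Of both (lcm=221): 6.
By inclusion-exclusion: 109 + 83 - 6.

Final answer: 186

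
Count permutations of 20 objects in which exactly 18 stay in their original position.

Choose which 18 elements are fixed: C(20,18) = 190.
Derange the remaining 2 using D(j) = (j-1)(D(j-1) + D(j-2)), D(0)=1, D(1)=0: D(2)=1.
Total: 190 x 1.

Final answer: C(20,18) D(2) = 190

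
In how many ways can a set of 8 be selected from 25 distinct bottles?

C(25,8) = 25!/(8! x (25-8)!).

Final answer: C(25,8) = 1081575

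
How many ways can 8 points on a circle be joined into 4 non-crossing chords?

This is a standard Catalan-number count: the answer is C_n. Here n = 8/2 = 4.
Using C_0 = 1 and C_(k+1) = C_k x 2(2k+1)/(k+2), build up term by term: C_1=1, C_2=2, C_3=5, C_4=14.

Final answer: C_{4} = 14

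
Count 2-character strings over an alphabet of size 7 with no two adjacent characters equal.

Let g(n) count such strings. g(1) = 7, and each valid string of length n-1 extends in 6 ways (any symbol but the last), so g(n) = 6 g(n-1).
Total: g(2) = 7 x 6^1.

Final answer: 7 x 6^{1} = 42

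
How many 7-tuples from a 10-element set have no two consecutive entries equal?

First character: 10 choices. Each subsequent: 9 choices (must differ from the previous one).
Total: 10 x 9^6.

Final answer: 10 x 9^{6} = 5314410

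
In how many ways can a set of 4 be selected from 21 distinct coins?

C(21,4) = 21!/(4! x 17!).

Final answer: \binom{21}{4} = 5985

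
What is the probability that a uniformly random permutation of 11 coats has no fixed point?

Use the recurrence D(n) = (n-1)(D(n-1) + D(n-2)) with D(0)=1, D(1)=0.
Building up: D(2)=1, D(3)=2, D(4)=9, D(5)=44, D(6)=265, D(7)=1854, D(8)=14833, D(9)=133496, D(10)=1334961, D(11)=14684570.
Total arrangements: 11! = 39916800.
Probability = D(11)/11! = 1468457/3991680.

Final answer: D(11)/11! = 14684570/39916800 = 0.367879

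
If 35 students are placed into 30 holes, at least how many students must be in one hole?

By the pigeonhole principle: ceiling(35/30).

Final answer: 2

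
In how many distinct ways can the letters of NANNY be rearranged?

Letters (A:1, N:3, Y:1). Total letters: 5.
Permutations = 5!/(3!).

Final answer: 20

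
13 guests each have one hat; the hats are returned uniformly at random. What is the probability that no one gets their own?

D(n) = (n-1)(D(n-1) + D(n-2)), D(0)=1, D(1)=0.
Building up: D(2)=1, D(3)=2, D(4)=9, D(5)=44, D(6)=265, D(7)=1854, D(8)=14833, D(9)=133496, D(10)=1334961, D(11)=14684570, D(12)=176214841, D(13)=2290792932.
Total arrangements: 13! = 6227020800.
Probability = D(13)/13! = 63633137/172972800.

Final answer: D(13)/13! = 2290792932/6227020800 = 0.367879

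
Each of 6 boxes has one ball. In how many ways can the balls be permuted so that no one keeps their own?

D(n) = (n-1)(D(n-1) + D(n-2)), D(0)=1, D(1)=0.
D(2) = 1 x (0 + 1) = 1
D(3) = 2 x (1 + 0) = 2
D(4) = 3 x (2 + 1) = 9
D(5) = 4 x (9 + 2) = 44
D(6) = 5 x (D(5) + D(4)) = 5 x (44 + 9)

Final answer: D(6) = 265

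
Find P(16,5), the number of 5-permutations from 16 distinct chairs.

P(16,5) = 16!/(16-5)! = 16!/11!.

Final answer: P(16,5) = 524160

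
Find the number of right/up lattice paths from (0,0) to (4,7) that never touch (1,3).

Total paths to (4,7): C(11,7) = 330.
Paths through (1,3): C(4,3) x C(7,4) = 140.
Avoiding (1,3): 330 - 140.

Final answer: 190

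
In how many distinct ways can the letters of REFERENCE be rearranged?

Letters (C:1, E:4, F:1, N:1, R:2). Total letters: 9.
Permutations = 9!/(4! x 2!).

Final answer: 7560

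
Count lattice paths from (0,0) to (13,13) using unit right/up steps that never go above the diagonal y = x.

Total monotonic paths to (13,13): C(26,13) = 10400600.
Paths that cross above y=x (reflection bijection): C(26,14) = 9657700.
Valid Dyck paths: 10400600 - 9657700.
(Check: C(26,13) - C(26,14) = C(26,13)/14, the Catalan number C_{13}.)

Final answer: C_{13} = 742900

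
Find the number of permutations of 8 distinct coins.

The number of ways to arrange 8 distinct objects is 8!.

Final answer: 8! = 40320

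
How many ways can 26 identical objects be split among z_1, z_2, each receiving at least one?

Substitute z'_i = z_i - 1 (so z'_i >= 0). Then sum z'_i = 26 - 2 = 24.
Stars and bars: C(24+2-1, 2-1) = C(25,1).

Final answer: C(25,1) = 25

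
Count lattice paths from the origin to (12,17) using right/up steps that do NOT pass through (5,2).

Total paths to (12,17): C(29,17) = 51895935.
Paths through (5,2): C(7,2) x C(22,15) = 3581424.
Avoiding (5,2): 51895935 - 3581424.

Final answer: 48314511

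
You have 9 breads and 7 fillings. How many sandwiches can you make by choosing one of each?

By the multiplication principle: 9 x 7.

Final answer: 63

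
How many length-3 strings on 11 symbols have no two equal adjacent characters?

First character: 11 choices. Each subsequent: 10 choices (must differ from the previous one).
Total: 11 x 10^2.

Final answer: 11 x 10^{2} = 1100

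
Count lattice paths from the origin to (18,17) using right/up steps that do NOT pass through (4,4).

Total paths to (18,17): C(35,17) = 4537567650.
Paths through (4,4): C(8,4) x C(27,13) = 1404081000.
Avoiding (4,4): 4537567650 - 1404081000.

Final answer: 3133486650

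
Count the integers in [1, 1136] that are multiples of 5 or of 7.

Multiples of 5: 227. Multiples of 7: 162. Of both (lcm=35): 32.
By inclusion-exclusion: 227 + 162 - 32.

Final answer: 357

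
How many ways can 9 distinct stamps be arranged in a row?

The number of ways to arrange 9 distinct objects is 9!.

Final answer: 9! = 362880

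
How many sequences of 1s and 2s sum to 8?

Let f(n) be the number of climbs. Removing the last move (1 or 2 steps) gives f(n) = f(n-1) + f(n-2); base cases f(1)=1, f(2)=2.
Iterating the recurrence: f(1)=1, f(2)=2, f(3)=3, f(4)=5, f(5)=8, f(6)=13, f(7)=21, f(8)=34.

Final answer: 34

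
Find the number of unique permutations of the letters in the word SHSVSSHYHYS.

Letters (H:3, S:5, V:1, Y:2). Total letters: 11.
Permutations = 11!/(5! x 3! x 2!).

Final answer: 27720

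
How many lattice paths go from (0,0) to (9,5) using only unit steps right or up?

Each path has 9 right steps and 5 up steps in some order (14 steps total).
Choose which 5 of the 14 steps are up: C(14,5).

Final answer: C(14,5) = 2002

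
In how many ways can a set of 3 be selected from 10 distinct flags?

C(10,3) = 10!/(3! x (10-3)!).

Final answer: C(10,3) = 120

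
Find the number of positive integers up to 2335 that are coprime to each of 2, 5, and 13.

|div by 2|=1167, |div by 5|=467, |div by 13|=179.
|div by 2&5|=233, |div by 2&13|=89, |div by 5&13|=35, |div by all|=17.
By inclusion-exclusion, divisible by at least one: 1167+467+179-233-89-35+17 = 1473.
Not divisible by any: 2335 - 1473.

Final answer: 862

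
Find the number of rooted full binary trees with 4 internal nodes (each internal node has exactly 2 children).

This is counted by the nth Catalan number C_n. Here n = 4.
C_n = C(2n,n) - C(2n,n+1), so C_{4} = C(8,4) - C(8,5) = 70 - 56.

Final answer: C_{4} = 14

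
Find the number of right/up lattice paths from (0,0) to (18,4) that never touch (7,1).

Total paths to (18,4): C(22,4) = 7315.
Paths through (7,1): C(8,1) x C(14,3) = 2912.
Avoiding (7,1): 7315 - 2912.

Final answer: 4403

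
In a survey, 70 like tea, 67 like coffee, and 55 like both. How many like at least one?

|A union B| = |A| + |B| - |A intersect B| = 70 + 67 - 55.

Final answer: 82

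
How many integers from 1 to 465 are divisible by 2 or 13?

Multiples of 2: 232. Multiples of 13: 35. Of both (lcm=26): 17.
By inclusion-exclusion: 232 + 35 - 17.

Final answer: 250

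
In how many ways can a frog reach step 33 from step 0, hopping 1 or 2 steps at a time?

Let f(n) count the ways. The last step is size 1 or 2, so f(n) = f(n-1) + f(n-2) with f(1)=1, f(2)=2.
Building up term by term: f(1)=1, f(2)=2, f(3)=3, f(4)=5, f(5)=8, f(6)=13, f(7)=21, f(8)=34, f(9)=55, f(10)=89, f(11)=144, f(12)=233, f(13)=377, f(14)=610, f(15)=987, f(16)=1597, f(17)=2584, f(18)=4181, f(19)=6765, f(20)=10946, f(21)=17711, f(22)=28657, f(23)=46368, f(24)=75025, f(25)=121393, f(26)=196418, f(27)=317811, f(28)=514229, f(29)=832040, f(30)=1346269, f(31)=2178309, f(32)=3524578, f(33)=5702887.

Final answer: 5702887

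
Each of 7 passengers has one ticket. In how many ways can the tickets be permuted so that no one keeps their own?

D(n) = (n-1)(D(n-1) + D(n-2)), D(0)=1, D(1)=0.
D(2) = 1 x (0 + 1) = 1
D(3) = 2 x (1 + 0) = 2
D(4) = 3 x (2 + 1) = 9
D(5) = 4 x (9 + 2) = 44
D(6) = 5 x (44 + 9) = 265
D(7) = 6 x (D(6) + D(5)) = 6 x (265 + 44)

Final answer: D(7) = 1854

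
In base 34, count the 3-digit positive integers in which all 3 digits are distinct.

The leading digit has 33 choices (anything but zero); the next has 33 (anything but the first), then 32, and so on, one fewer each time.
Total: 33 x 33 x 32.

Final answer: 34848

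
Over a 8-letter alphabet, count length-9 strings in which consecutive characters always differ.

Let g(n) count such strings. g(1) = 8, and each valid string of length n-1 extends in 7 ways (any symbol but the last), so g(n) = 7 g(n-1).
Total: g(9) = 8 x 7^8.

Final answer: 8 x 7^{8} = 46118408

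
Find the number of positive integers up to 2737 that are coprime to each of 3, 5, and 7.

|div by 3|=912, |div by 5|=547, |div by 7|=391.
|div by 3&5|=182, |div by 3&7|=130, |div by 5&7|=78, |div by all|=26.
By inclusion-exclusion, divisible by at least one: 912+547+391-182-130-78+26 = 1486.
Not divisible by any: 2737 - 1486.

Final answer: 1251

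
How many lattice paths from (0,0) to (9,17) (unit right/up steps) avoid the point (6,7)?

Total paths to (9,17): C(26,17) = 3124550.
Paths through (6,7): C(13,7) x C(13,10) = 490776.
Avoiding (6,7): 3124550 - 490776.

Final answer: 2633774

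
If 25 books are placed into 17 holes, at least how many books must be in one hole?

By the pigeonhole principle: ceiling(25/17).

Final answer: 2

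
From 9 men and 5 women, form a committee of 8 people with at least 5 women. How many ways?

Sum over valid woman counts:
C(5,5)C(9,3).

Final answer: 84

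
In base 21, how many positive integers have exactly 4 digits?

In base 21, the leading digit has 20 choices (1..20); each of the remaining 3 digits has 21 choices.
Total: 20 x 21^3.

Final answer: 185220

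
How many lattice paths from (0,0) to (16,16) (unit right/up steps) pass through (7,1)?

Paths (0,0)->(7,1): C(8,1) = 8.
Paths (7,1)->(16,16): C(24,15) = 1307504.
By multiplication principle: 8 x 1307504.

Final answer: 10460032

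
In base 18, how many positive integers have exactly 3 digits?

In base 18, the leading digit has 17 choices (1..17); each of the remaining 2 digits has 18 choices.
Total: 17 x 18^2.

Final answer: 5508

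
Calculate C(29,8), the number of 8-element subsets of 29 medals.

C(29,8) = 29!/(8! x 21!).

Final answer: \binom{29}{8} = 4292145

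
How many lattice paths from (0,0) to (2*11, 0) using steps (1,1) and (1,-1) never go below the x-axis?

Total monotonic paths to (11,11): C(22,11) = 705432.
Paths that cross above y=x (reflection bijection): C(22,12) = 646646.
Valid Dyck paths: 705432 - 646646.
(This is the Catalan number C_{11}.)

Final answer: C_{11} = 58786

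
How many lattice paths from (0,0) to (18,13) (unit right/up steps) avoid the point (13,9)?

Total paths to (18,13): C(31,13) = 206253075.
Paths through (13,9): C(22,9) x C(9,4) = 62674920.
Avoiding (13,9): 206253075 - 62674920.

Final answer: 143578155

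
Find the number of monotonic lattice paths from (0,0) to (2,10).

Each path has 2 right steps and 10 up steps in some order (12 steps total).
Choose which 10 of the 12 steps are up: C(12,10).

Final answer: C(12,10) = 66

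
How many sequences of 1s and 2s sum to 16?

Let f(n) count the ways. The last step is size 1 or 2, so f(n) = f(n-1) + f(n-2) with f(1)=1, f(2)=2.
Computing successive values: f(1)=1, f(2)=2, f(3)=3, f(4)=5, f(5)=8, f(6)=13, f(7)=21, f(8)=34, f(9)=55, f(10)=89, f(11)=144, f(12)=233, f(13)=377, f(14)=610, f(15)=987, f(16)=1597.

Final answer: 1597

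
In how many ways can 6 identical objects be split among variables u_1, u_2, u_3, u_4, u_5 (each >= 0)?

Stars and bars with 6 stars and 4 bars:
C(6+5-1, 5-1) = C(10,4).

Final answer: C(10,4) = 210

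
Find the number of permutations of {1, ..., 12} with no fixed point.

Derangements satisfy D(n) = (n-1)(D(n-1) + D(n-2)), starting from D(0)=1, D(1)=0.
Building up: D(2)=1, D(3)=2, D(4)=9, D(5)=44, D(6)=265, D(7)=1854, D(8)=14833, D(9)=133496, D(10)=1334961, D(11)=14684570.
D(12) = 11 x (D(11) + D(10)) = 11 x (14684570 + 1334961).

Final answer: D(12) = 176214841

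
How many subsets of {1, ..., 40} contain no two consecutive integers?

Condition on whether n belongs to the subset: if not, any valid subset of {1, ..., n-1} works (a(n-1)); if so, n-1 is excluded and the rest is a valid subset of {1, ..., n-2} (a(n-2)). Hence a(n) = a(n-1) + a(n-2), a(1)=2, a(2)=3.
Iterating the recurrence: a(1)=2, a(2)=3, a(3)=5, a(4)=8, a(5)=13, a(6)=21, a(7)=34, a(8)=55, a(9)=89, a(10)=144, a(11)=233, a(12)=377, a(13)=610, a(14)=987, a(15)=1597, a(16)=2584, a(17)=4181, a(18)=6765, a(19)=10946, a(20)=17711, a(21)=28657, a(22)=46368, a(23)=75025, a(24)=121393, a(25)=196418, a(26)=317811, a(27)=514229, a(28)=832040, a(29)=1346269, a(30)=2178309, a(31)=3524578, a(32)=5702887, a(33)=9227465, a(34)=14930352, a(35)=24157817, a(36)=39088169, a(37)=63245986, a(38)=102334155, a(39)=165580141, a(40)=267914296.

Final answer: 267914296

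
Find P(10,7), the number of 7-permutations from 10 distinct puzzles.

P(10,7) = 10!/(10-7)! = 10!/3!.

Final answer: P(10,7) = 604800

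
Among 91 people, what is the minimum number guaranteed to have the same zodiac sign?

There are 12 possible values for zodiac sign. With 91 people and 12 categories, by pigeonhole: ceiling(91/12).

Final answer: 8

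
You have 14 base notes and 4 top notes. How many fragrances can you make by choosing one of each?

By the multiplication principle: 14 x 4.

Final answer: 56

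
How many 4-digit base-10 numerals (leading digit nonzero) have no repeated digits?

The leading digit has 9 choices (anything but zero); the next has 9 (anything but the first), then 8, and so on, one fewer each time.
Total: 9 x 9 x 8 x 7.

Final answer: 4536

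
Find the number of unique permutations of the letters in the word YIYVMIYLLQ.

Letters (I:2, L:2, M:1, Q:1, V:1, Y:3). Total letters: 10.
Permutations = 10!/(3! x 2! x 2!).

Final answer: 151200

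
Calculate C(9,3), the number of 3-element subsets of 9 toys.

C(9,3) = 9!/(3! x 6!).

Final answer: \binom{9}{3} = 84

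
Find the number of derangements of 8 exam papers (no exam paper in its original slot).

Use the recurrence D(n) = (n-1)(D(n-1) + D(n-2)) with D(0)=1, D(1)=0.
D(2) = 1 x (0 + 1) = 1
D(3) = 2 x (1 + 0) = 2
D(4) = 3 x (2 + 1) = 9
D(5) = 4 x (9 + 2) = 44
D(6) = 5 x (44 + 9) = 265
D(7) = 6 x (265 + 44) = 1854
D(8) = 7 x (D(7) + D(6)) = 7 x (1854 + 265)

Final answer: D(8) = 14833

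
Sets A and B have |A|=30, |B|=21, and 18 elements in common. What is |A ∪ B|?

|A union B| = |A| + |B| - |A intersect B| = 30 + 21 - 18.

Final answer: 33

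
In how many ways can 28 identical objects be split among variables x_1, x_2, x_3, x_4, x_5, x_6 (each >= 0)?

Stars and bars with 28 stars and 5 bars:
C(28+6-1, 6-1) = C(33,5).

Final answer: C(33,5) = 237336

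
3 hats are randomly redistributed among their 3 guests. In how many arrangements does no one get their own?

Derangements satisfy D(n) = (n-1)(D(n-1) + D(n-2)), starting from D(0)=1, D(1)=0.
D(2) = 1 x (0 + 1) = 1
D(3) = 2 x (D(2) + D(1)) = 2 x (1 + 0)

Final answer: D(3) = 2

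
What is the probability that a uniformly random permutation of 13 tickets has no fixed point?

D(n) = (n-1)(D(n-1) + D(n-2)), D(0)=1, D(1)=0.
Building up: D(2)=1, D(3)=2, D(4)=9, D(5)=44, D(6)=265, D(7)=1854, D(8)=14833, D(9)=133496, D(10)=1334961, D(11)=14684570, D(12)=176214841, D(13)=2290792932.
Total arrangements: 13! = 6227020800.
Probability = D(13)/13! = 63633137/172972800.

Final answer: D(13)/13! = 2290792932/6227020800 = 0.367879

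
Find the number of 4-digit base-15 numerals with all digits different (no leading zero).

First digit: 14 (nonzero). Second: 14 (not first). Third: 13, etc.
Total: 14 x 14 x 13 x 12.

Final answer: 30576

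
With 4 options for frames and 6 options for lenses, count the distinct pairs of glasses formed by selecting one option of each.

By the multiplication principle: 4 x 6.

Final answer: 24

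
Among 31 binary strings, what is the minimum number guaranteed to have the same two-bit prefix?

There are 4 possible values for two-bit prefix. With 31 binary strings and 4 categories, by pigeonhole: ceiling(31/4).

Final answer: 8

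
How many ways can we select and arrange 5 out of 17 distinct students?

P(17,5) = 17!/(17-5)! = 17!/12!.

Final answer: P(17,5) = 742560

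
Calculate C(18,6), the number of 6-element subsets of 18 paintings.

C(18,6) = 18!/(6! x 12!).

Final answer: \binom{18}{6} = 18564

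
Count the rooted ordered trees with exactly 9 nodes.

This is a standard Catalan-number count: the answer is C_n. Here n = 9 - 1 = 8.
C_n = (2n)!/(n!(n+1)!), so C_{8} = 16!/(8! x 9!) = C(16,8)/9 = 12870/9.

Final answer: C_{8} = 1430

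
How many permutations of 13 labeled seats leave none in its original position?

Use the recurrence D(n) = (n-1)(D(n-1) + D(n-2)) with D(0)=1, D(1)=0.
D(2) = 1 x (0 + 1) = 1
D(3) = 2 x (1 + 0) = 2
D(4) = 3 x (2 + 1) = 9
D(5) = 4 x (9 + 2) = 44
D(6) = 5 x (44 + 9) = 265
D(7) = 6 x (265 + 44) = 1854
D(8) = 7 x (1854 + 265) = 14833
D(9) = 8 x (14833 + 1854) = 133496
D(10) = 9 x (133496 + 14833) = 1334961
D(11) = 10 x (1334961 + 133496) = 14684570
D(12) = 11 x (14684570 + 1334961) = 176214841
D(13) = 12 x (D(12) + D(11)) = 12 x (176214841 + 14684570)

Final answer: D(13) = 2290792932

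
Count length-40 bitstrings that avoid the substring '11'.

A valid string ends in 0 (append to any length-(n-1) valid string) or in 01 (append to any length-(n-2) valid string), so a(n) = a(n-1) + a(n-2) with a(1)=2, a(2)=3.
Building up term by term: a(1)=2, a(2)=3, a(3)=5, a(4)=8, a(5)=13, a(6)=21, a(7)=34, a(8)=55, a(9)=89, a(10)=144, a(11)=233, a(12)=377, a(13)=610, a(14)=987, a(15)=1597, a(16)=2584, a(17)=4181, a(18)=6765, a(19)=10946, a(20)=17711, a(21)=28657, a(22)=46368, a(23)=75025, a(24)=121393, a(25)=196418, a(26)=317811, a(27)=514229, a(28)=832040, a(29)=1346269, a(30)=2178309, a(31)=3524578, a(32)=5702887, a(33)=9227465, a(34)=14930352, a(35)=24157817, a(36)=39088169, a(37)=63245986, a(38)=102334155, a(39)=165580141, a(40)=267914296.

Final answer: 267914296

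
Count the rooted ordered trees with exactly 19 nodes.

This is counted by the nth Catalan number C_n. Here n = 19 - 1 = 18.
C_n = C(2n,n)/(n+1), so C_{18} = C(36,18)/19 = 9075135300/19.

Final answer: C_{18} = 477638700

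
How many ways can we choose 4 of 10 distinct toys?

C(10,4) = 10!/(4! x (10-4)!).

Final answer: C(10,4) = 210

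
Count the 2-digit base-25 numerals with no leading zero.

In base 25, the leading digit has 24 choices (1..24); each of the remaining 1 digits has 25 choices.
Total: 24 x 25^1.

Final answer: 600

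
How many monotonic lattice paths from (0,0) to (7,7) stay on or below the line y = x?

Total monotonic paths to (7,7): C(14,7) = 3432.
A path is bad iff it touches y = x + 1; reflecting its initial segment maps bad paths bijectively onto all paths to (6,8), of which there are C(14,8) = 3003.
Valid Dyck paths: 3432 - 3003.
(Check: C(14,7) - C(14,8) = C(14,7)/8, the Catalan number C_{7}.)

Final answer: C_{7} = 429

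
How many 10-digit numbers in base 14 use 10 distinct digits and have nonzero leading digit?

The leading digit has 13 choices (anything but zero); the next has 13 (anything but the first), then 12, and so on, one fewer each time.
Total: 13 x 13 x 12 x 11 x 10 x 9 x 8 x 7 x 6 x 5.

Final answer: 3372969600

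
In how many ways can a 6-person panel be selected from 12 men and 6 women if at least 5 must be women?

Sum over valid woman counts:
C(6,5)C(12,1) = 72
C(6,6)C(12,0) = 1
Total: 72 + 1.

Final answer: 73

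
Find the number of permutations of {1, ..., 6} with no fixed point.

D(n) = (n-1)(D(n-1) + D(n-2)), D(0)=1, D(1)=0.
Building up: D(2)=1, D(3)=2, D(4)=9, D(5)=44.
D(6) = 5 x (D(5) + D(4)) = 5 x (44 + 9).

Final answer: D(6) = 265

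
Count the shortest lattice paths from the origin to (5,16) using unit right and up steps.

Each path has 5 right steps and 16 up steps in some order (21 steps total).
Choose which 16 of the 21 steps are up: C(21,16).

Final answer: C(21,16) = 20349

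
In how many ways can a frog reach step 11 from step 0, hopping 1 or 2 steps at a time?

Let f(n) be the number of climbs. Removing the last move (1 or 2 steps) gives f(n) = f(n-1) + f(n-2); base cases f(1)=1, f(2)=2.
Building up term by term: f(1)=1, f(2)=2, f(3)=3, f(4)=5, f(5)=8, f(6)=13, f(7)=21, f(8)=34, f(9)=55, f(10)=89, f(11)=144.

Final answer: 144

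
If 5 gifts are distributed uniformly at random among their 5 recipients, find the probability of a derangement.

D(n) = (n-1)(D(n-1) + D(n-2)), D(0)=1, D(1)=0.
Building up: D(2)=1, D(3)=2, D(4)=9, D(5)=44.
Total arrangements: 5! = 120.
Probability = D(5)/5! = 11/30.

Final answer: D(5)/5! = 44/120 = 0.366667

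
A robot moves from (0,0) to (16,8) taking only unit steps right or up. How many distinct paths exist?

Each path has 16 right steps and 8 up steps in some order (24 steps total).
Choose which 8 of the 24 steps are up: C(24,8).

Final answer: C(24,8) = 735471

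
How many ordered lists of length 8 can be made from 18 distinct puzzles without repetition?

P(18,8) = 18!/(18-8)! = 18!/10!.

Final answer: P(18,8) = 1764322560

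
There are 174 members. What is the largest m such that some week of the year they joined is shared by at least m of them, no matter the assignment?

There are 52 possible values for week of the year they joined. With 174 members and 52 categories, by pigeonhole: ceiling(174/52).

Final answer: 4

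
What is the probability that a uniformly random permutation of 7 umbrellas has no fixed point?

D(n) = (n-1)(D(n-1) + D(n-2)), D(0)=1, D(1)=0.
Building up: D(2)=1, D(3)=2, D(4)=9, D(5)=44, D(6)=265, D(7)=1854.
Total arrangements: 7! = 5040.
Probability = D(7)/7! = 103/280.

Final answer: D(7)/7! = 1854/5040 = 0.367857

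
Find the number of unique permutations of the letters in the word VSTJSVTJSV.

Letters (J:2, S:3, T:2, V:3). Total letters: 10.
Permutations = 10!/(3! x 3! x 2! x 2!).

Final answer: 25200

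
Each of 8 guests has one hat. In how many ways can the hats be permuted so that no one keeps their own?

Derangements satisfy D(n) = (n-1)(D(n-1) + D(n-2)), starting from D(0)=1, D(1)=0.
D(2) = 1 x (0 + 1) = 1
D(3) = 2 x (1 + 0) = 2
D(4) = 3 x (2 + 1) = 9
D(5) = 4 x (9 + 2) = 44
D(6) = 5 x (44 + 9) = 265
D(7) = 6 x (265 + 44) = 1854
D(8) = 7 x (D(7) + D(6)) = 7 x (1854 + 265)

Final answer: D(8) = 14833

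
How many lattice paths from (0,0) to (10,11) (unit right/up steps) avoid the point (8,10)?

Total paths to (10,11): C(21,11) = 352716.
Paths through (8,10): C(18,10) x C(3,1) = 131274.
Avoiding (8,10): 352716 - 131274.

Final answer: 221442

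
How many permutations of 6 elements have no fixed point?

Use the recurrence D(n) = (n-1)(D(n-1) + D(n-2)) with D(0)=1, D(1)=0.
D(2) = 1 x (0 + 1) = 1
D(3) = 2 x (1 + 0) = 2
D(4) = 3 x (2 + 1) = 9
D(5) = 4 x (9 + 2) = 44
D(6) = 5 x (D(5) + D(4)) = 5 x (44 + 9)

Final answer: D(6) = 265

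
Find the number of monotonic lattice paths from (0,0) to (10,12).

Each path has 10 right steps and 12 up steps in some order (22 steps total).
Choose which 12 of the 22 steps are up: C(22,12).

Final answer: C(22,12) = 646646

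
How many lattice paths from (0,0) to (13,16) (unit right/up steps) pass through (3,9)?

Paths (0,0)->(3,9): C(12,9) = 220.
Paths (3,9)->(13,16): C(17,7) = 19448.
By multiplication principle: 220 x 19448.

Final answer: 4278560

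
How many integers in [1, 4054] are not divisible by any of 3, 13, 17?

|div by 3|=1351, |div by 13|=311, |div by 17|=238.
|div by 3&13|=103, |div by 3&17|=79, |div by 13&17|=18, |div by all|=6.
By inclusion-exclusion, divisible by at least one: 1351+311+238-103-79-18+6 = 1706.
Not divisible by any: 4054 - 1706.

Final answer: 2348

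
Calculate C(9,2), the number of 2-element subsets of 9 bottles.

C(9,2) = 9!/(2! x (9-2)!).

Final answer: C(9,2) = 36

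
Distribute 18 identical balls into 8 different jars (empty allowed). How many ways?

Stars and bars: C(n+k-1, k-1) = C(25,7).

Final answer: C(25,7) = 480700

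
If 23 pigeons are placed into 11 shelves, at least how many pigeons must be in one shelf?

By the pigeonhole principle: ceiling(23/11).

Final answer: 3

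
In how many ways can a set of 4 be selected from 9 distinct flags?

C(9,4) = 9!/(4! x 5!).

Final answer: \binom{9}{4} = 126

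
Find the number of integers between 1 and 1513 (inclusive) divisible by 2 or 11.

Multiples of 2: 756. Multiples of 11: 137. Of both (lcm=22): 68.
By inclusion-exclusion: 756 + 137 - 68.

Final answer: 825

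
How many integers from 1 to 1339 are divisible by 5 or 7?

Multiples of 5: 267. Multiples of 7: 191. Of both (lcm=35): 38.
By inclusion-exclusion: 267 + 191 - 38.

Final answer: 420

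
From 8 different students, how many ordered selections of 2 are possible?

P(8,2) = 8!/(8-2)! = 8!/6!.

Final answer: P(8,2) = 56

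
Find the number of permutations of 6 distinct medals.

The number of ways to arrange 6 distinct objects is 6!.

Final answer: 6! = 720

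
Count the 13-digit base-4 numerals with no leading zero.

Leading digit: 3 options (nonzero). Other 12 digit(s): 4 options each.
Total: 3 x 4^12.

Final answer: 50331648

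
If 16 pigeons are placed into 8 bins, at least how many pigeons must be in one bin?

By the pigeonhole principle: ceiling(16/8).

Final answer: 2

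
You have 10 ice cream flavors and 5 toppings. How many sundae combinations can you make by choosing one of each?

By the multiplication principle: 10 x 5.

Final answer: 50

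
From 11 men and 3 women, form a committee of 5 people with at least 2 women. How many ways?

Sum over valid woman counts:
C(3,2)C(11,3) = 495
C(3,3)C(11,2) = 55
Total: 495 + 55.

Final answer: 550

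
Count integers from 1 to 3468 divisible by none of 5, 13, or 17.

|div by 5|=693, |div by 13|=266, |div by 17|=204.
|div by 5&13|=53, |div by 5&17|=40, |div by 13&17|=15, |div by all|=3.
By inclusion-exclusion, divisible by at least one: 693+266+204-53-40-15+3 = 1058.
Not divisible by any: 3468 - 1058.

Final answer: 2410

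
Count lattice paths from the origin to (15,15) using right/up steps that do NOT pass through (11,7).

Total paths to (15,15): C(30,15) = 155117520.
Paths through (11,7): C(18,7) x C(12,8) = 15752880.
Avoiding (11,7): 155117520 - 15752880.

Final answer: 139364640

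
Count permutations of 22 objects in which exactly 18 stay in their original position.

Choose which 18 elements are fixed: C(22,18) = 7315.
Derange the remaining 4 using D(j) = (j-1)(D(j-1) + D(j-2)), D(0)=1, D(1)=0: D(2)=1, D(3)=2, D(4)=9.
Total: 7315 x 9.

Final answer: C(22,18) D(4) = 65835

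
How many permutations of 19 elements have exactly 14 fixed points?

Choose which 14 elements are fixed: C(19,14) = 11628.
Derange the remaining 5 using D(j) = (j-1)(D(j-1) + D(j-2)), D(0)=1, D(1)=0: D(2)=1, D(3)=2, D(4)=9, D(5)=44.
Total: 11628 x 44.

Final answer: C(19,14) D(5) = 511632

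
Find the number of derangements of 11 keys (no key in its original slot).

D(n) = (n-1)(D(n-1) + D(n-2)), D(0)=1, D(1)=0.
D(2) = 1 x (0 + 1) = 1
D(3) = 2 x (1 + 0) = 2
D(4) = 3 x (2 + 1) = 9
D(5) = 4 x (9 + 2) = 44
D(6) = 5 x (44 + 9) = 265
D(7) = 6 x (265 + 44) = 1854
D(8) = 7 x (1854 + 265) = 14833
D(9) = 8 x (14833 + 1854) = 133496
D(10) = 9 x (133496 + 14833) = 1334961
D(11) = 10 x (D(10) + D(9)) = 10 x (1334961 + 133496)

Final answer: D(11) = 14684570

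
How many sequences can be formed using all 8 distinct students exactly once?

The number of ways to arrange 8 distinct objects is 8!.

Final answer: 8! = 40320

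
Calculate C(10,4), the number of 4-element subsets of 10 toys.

C(10,4) = 10!/(4! x 6!).

Final answer: \binom{10}{4} = 210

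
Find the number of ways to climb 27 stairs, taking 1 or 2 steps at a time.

Condition on the final move: it is a 1-step (f(n-1) ways to get there) or a 2-step (f(n-2) ways), so f(n) = f(n-1) + f(n-2), with f(1)=1, f(2)=2.
Computing successive values: f(1)=1, f(2)=2, f(3)=3, f(4)=5, f(5)=8, f(6)=13, f(7)=21, f(8)=34, f(9)=55, f(10)=89, f(11)=144, f(12)=233, f(13)=377, f(14)=610, f(15)=987, f(16)=1597, f(17)=2584, f(18)=4181, f(19)=6765, f(20)=10946, f(21)=17711, f(22)=28657, f(23)=46368, f(24)=75025, f(25)=121393, f(26)=196418, f(27)=317811.

Final answer: 317811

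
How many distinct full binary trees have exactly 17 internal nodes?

The structures are counted by the Catalan number C_n. Here n = 17.
Using C_0 = 1 and C_(k+1) = C_k x 2(2k+1)/(k+2), build up term by term: C_1=1, C_2=2, C_3=5, C_4=14, C_5=42, C_6=132, C_7=429, C_8=1430, C_9=4862, C_10=16796, C_11=58786, C_12=208012, C_13=742900, C_14=2674440, C_15=9694845, C_16=35357670, C_17=129644790.

Final answer: C_{17} = 129644790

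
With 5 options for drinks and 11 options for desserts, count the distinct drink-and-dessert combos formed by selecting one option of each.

By the multiplication principle: 5 x 11.

Final answer: 55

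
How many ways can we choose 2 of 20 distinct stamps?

C(20,2) = 20!/(2! x (20-2)!).

Final answer: C(20,2) = 190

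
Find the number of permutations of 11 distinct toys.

The number of ways to arrange 11 distinct objects is 11!.

Final answer: 11! = 39916800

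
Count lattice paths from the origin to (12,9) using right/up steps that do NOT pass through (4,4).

Total paths to (12,9): C(21,9) = 293930.
Paths through (4,4): C(8,4) x C(13,5) = 90090.
Avoiding (4,4): 293930 - 90090.

Final answer: 203840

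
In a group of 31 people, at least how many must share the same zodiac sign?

There are 12 possible values for zodiac sign. With 31 people and 12 categories, by pigeonhole: ceiling(31/12).

Final answer: 3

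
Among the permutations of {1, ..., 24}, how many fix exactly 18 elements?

Choose which 18 elements are fixed: C(24,18) = 134596.
Derange the remaining 6 using D(j) = (j-1)(D(j-1) + D(j-2)), D(0)=1, D(1)=0: D(2)=1, D(3)=2, D(4)=9, D(5)=44, D(6)=265.
Total: 134596 x 265.

Final answer: C(24,18) D(6) = 35667940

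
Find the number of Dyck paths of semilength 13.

Total monotonic paths to (13,13): C(26,13) = 10400600.
A path is bad iff it touches y = x + 1; reflecting its initial segment maps bad paths bijectively onto all paths to (12,14), of which there are C(26,14) = 9657700.
Valid Dyck paths: 10400600 - 9657700.
(This is the Catalan number C_{13}.)

Final answer: C_{13} = 742900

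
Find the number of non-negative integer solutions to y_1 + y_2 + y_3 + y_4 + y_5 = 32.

Stars and bars with 32 stars and 4 bars:
C(32+5-1, 5-1) = C(36,4).

Final answer: C(36,4) = 58905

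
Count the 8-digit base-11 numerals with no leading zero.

In base 11, the leading digit has 10 choices (1..10); each of the remaining 7 digits has 11 choices.
Total: 10 x 11^7.

Final answer: 194871710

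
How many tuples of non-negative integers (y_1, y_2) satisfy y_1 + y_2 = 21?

Stars and bars with 21 stars and 1 bars:
C(21+2-1, 2-1) = C(22,1).

Final answer: C(22,1) = 22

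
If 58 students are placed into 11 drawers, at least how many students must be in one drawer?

By the pigeonhole principle: ceiling(58/11).

Final answer: 6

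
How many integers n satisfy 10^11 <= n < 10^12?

These are the integers in [10^11, 10^12), so the count is 10^12 - 10^11 = 9 x 10^11.

Final answer: 900000000000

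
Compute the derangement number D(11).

Derangements satisfy D(n) = (n-1)(D(n-1) + D(n-2)), starting from D(0)=1, D(1)=0.
D(2) = 1 x (0 + 1) = 1
D(3) = 2 x (1 + 0) = 2
D(4) = 3 x (2 + 1) = 9
D(5) = 4 x (9 + 2) = 44
D(6) = 5 x (44 + 9) = 265
D(7) = 6 x (265 + 44) = 1854
D(8) = 7 x (1854 + 265) = 14833
D(9) = 8 x (14833 + 1854) = 133496
D(10) = 9 x (133496 + 14833) = 1334961
D(11) = 10 x (D(10) + D(9)) = 10 x (1334961 + 133496)

Final answer: D(11) = 14684570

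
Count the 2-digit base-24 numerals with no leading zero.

Leading digit: 23 options (nonzero). Other 1 digit(s): 24 options each.
Total: 23 x 24^1.

Final answer: 552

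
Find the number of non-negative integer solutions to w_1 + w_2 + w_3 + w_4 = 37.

Stars and bars with 37 stars and 3 bars:
C(37+4-1, 4-1) = C(40,3).

Final answer: C(40,3) = 9880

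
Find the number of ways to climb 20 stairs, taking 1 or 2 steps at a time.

Let f(n) count the ways. The last step is size 1 or 2, so f(n) = f(n-1) + f(n-2) with f(1)=1, f(2)=2.
Computing successive values: f(1)=1, f(2)=2, f(3)=3, f(4)=5, f(5)=8, f(6)=13, f(7)=21, f(8)=34, f(9)=55, f(10)=89, f(11)=144, f(12)=233, f(13)=377, f(14)=610, f(15)=987, f(16)=1597, f(17)=2584, f(18)=4181, f(19)=6765, f(20)=10946.

Final answer: 10946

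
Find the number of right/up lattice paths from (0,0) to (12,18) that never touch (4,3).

Total paths to (12,18): C(30,18) = 86493225.
Paths through (4,3): C(7,3) x C(23,15) = 17160990.
Avoiding (4,3): 86493225 - 17160990.

Final answer: 69332235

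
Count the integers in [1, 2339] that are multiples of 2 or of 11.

Multiples of 2: 1169. Multiples of 11: 212. Of both (lcm=22): 106.
By inclusion-exclusion: 1169 + 212 - 106.

Final answer: 1275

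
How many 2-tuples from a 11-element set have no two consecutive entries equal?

Let g(n) count such strings. g(1) = 11, and each valid string of length n-1 extends in 10 ways (any symbol but the last), so g(n) = 10 g(n-1).
Total: g(2) = 11 x 10^1.

Final answer: 11 x 10^{1} = 110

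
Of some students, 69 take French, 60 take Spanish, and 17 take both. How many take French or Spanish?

|A union B| = |A| + |B| - |A intersect B| = 69 + 60 - 17.

Final answer: 112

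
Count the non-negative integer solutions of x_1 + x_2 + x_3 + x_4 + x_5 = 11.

Stars and bars with 11 stars and 4 bars:
C(11+5-1, 5-1) = C(15,4).

Final answer: C(15,4) = 1365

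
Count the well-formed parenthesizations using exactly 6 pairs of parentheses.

The structures are counted by the Catalan number C_n. Here n = 6 (pairs).
C_n = C(2n,n)/(n+1), so C_{6} = C(12,6)/7 = 924/7.

Final answer: C_{6} = 132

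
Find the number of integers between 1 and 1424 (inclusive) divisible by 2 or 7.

Multiples of 2: 712. Multiples of 7: 203. Of both (lcm=14): 101.
By inclusion-exclusion: 712 + 203 - 101.

Final answer: 814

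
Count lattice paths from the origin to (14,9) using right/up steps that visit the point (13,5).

Paths (0,0)->(13,5): C(18,5) = 8568.
Paths (13,5)->(14,9): C(5,4) = 5.
By multiplication principle: 8568 x 5.

Final answer: 42840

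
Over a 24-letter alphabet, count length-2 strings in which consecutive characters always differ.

First character: 24 choices. Each subsequent: 23 choices (must differ from the previous one).
Total: 24 x 23^1.

Final answer: 24 x 23^{1} = 552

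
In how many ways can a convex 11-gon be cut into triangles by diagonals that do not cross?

This is a standard Catalan-number count: the answer is C_n. Here n = 11 - 2 = 9.
C_n = (2n)!/(n!(n+1)!), so C_{9} = 18!/(9! x 10!) = C(18,9)/10 = 48620/10.

Final answer: C_{9} = 4862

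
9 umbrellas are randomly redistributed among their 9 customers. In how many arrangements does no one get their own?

Derangements satisfy D(n) = (n-1)(D(n-1) + D(n-2)), starting from D(0)=1, D(1)=0.
D(2) = 1 x (0 + 1) = 1
D(3) = 2 x (1 + 0) = 2
D(4) = 3 x (2 + 1) = 9
D(5) = 4 x (9 + 2) = 44
D(6) = 5 x (44 + 9) = 265
D(7) = 6 x (265 + 44) = 1854
D(8) = 7 x (1854 + 265) = 14833
D(9) = 8 x (D(8) + D(7)) = 8 x (14833 + 1854)

Final answer: D(9) = 133496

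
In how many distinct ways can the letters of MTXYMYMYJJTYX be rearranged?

Letters (J:2, M:3, T:2, X:2, Y:4). Total letters: 13.
Permutations = 13!/(4! x 3! x 2! x 2! x 2!).

Final answer: 5405400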